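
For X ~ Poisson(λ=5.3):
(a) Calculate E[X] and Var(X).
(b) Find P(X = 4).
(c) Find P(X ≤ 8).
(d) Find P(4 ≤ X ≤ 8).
(a) E[X] = 5.3000, Var(X) = 5.3000
(b) P(X = 4) = 0.164109
(c) P(X ≤ 8) = 0.910554
(d) P(4 ≤ X ≤ 8) = 0.685144

We have X ~ Poisson(λ=5.3).

(a) Moments:
E[X] = 5.3000
Var(X) = 5.3000
σ = √Var(X) = 2.3022

(b) Point probability using PMF:
P(X = 4) = 0.164109

(c) Cumulative probability using CDF:
P(X ≤ 8) = F(8) = 0.910554

(d) Range probability:
P(4 ≤ X ≤ 8) = P(X ≤ 8) - P(X ≤ 3)
                   = F(8) - F(3)
                   = 0.910554 - 0.225410
                   = 0.685144

This means approximately 68.5% of outcomes fall in the interval [4, 8].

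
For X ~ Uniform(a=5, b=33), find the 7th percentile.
6.9600

We have X ~ Uniform(a=5, b=33).

We want to find x such that P(X ≤ x) = 0.07.

This is the 7th percentile, which means 7% of values fall below this point.

Using the inverse CDF (quantile function):
x = F⁻¹(0.07) = 6.9600

Verification: P(X ≤ 6.9600) = 0.07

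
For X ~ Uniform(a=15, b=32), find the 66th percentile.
26.2200

We have X ~ Uniform(a=15, b=32).

We want to find x such that P(X ≤ x) = 0.66.

This is the 66th percentile, which means 66% of values fall below this point.

Using the inverse CDF (quantile function):
x = F⁻¹(0.66) = 26.2200

Verification: P(X ≤ 26.2200) = 0.66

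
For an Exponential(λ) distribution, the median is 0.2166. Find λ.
λ = 3.2001

For X ~ Exponential(λ), the CDF is F(x) = 1 - e^(-λx).
The median m satisfies F(m) = 0.5:
1 - e^(-λm) = 0.5
e^(-λm) = 0.5
λm = ln(2)
m = ln(2) / λ

Given m = 0.2166:
λ = ln(2) / 0.2166 = 0.693147 / 0.2166 = 3.2001

Verification: ln(2) / 3.2001 = 0.2166 ✓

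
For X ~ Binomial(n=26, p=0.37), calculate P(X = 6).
0.057304

We have X ~ Binomial(n=26, p=0.37).

For a Binomial distribution, the PMF gives us the probability of each outcome.

Using the PMF formula:
P(X = 6) = 0.057304

Rounded to 4 decimal places: 0.0573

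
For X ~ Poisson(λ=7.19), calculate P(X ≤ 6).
0.421801

We have X ~ Poisson(λ=7.19).

The CDF gives us P(X ≤ k).

Using the CDF:
P(X ≤ 6) = 0.421801

This means there's approximately a 42.2% chance that X is at most 6.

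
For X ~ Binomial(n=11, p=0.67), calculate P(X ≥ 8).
0.482118

We have X ~ Binomial(n=11, p=0.67).

For discrete distributions, P(X ≥ 8) = 1 - P(X ≤ 7).

P(X ≤ 7) = 0.517882
P(X ≥ 8) = 1 - 0.517882 = 0.482118

So there's approximately a 48.2% chance that X is at least 8.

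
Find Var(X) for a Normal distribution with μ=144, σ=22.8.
519.8400

We have X ~ Normal(μ=144, σ=22.8).

For a Normal distribution with μ=144, σ=22.8:
Var(X) = 519.8400

The variance measures the spread of the distribution around the mean.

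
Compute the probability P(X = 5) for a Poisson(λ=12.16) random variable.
0.011600

We have X ~ Poisson(λ=12.16).

For a Poisson distribution, the PMF gives us the probability of each outcome.

Using the PMF formula:
P(X = 5) = 0.011600

Rounded to 4 decimal places: 0.0116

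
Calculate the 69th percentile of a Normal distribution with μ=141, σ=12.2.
147.0494

We have X ~ Normal(μ=141, σ=12.2).

We want to find x such that P(X ≤ x) = 0.69.

This is the 69th percentile, which means 69% of values fall below this point.

Using the inverse CDF (quantile function):
x = F⁻¹(0.69) = 147.0494

Verification: P(X ≤ 147.0494) = 0.69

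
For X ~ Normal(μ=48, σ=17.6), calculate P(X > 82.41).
0.025285

We have X ~ Normal(μ=48, σ=17.6).

P(X > 82.41) = 1 - P(X ≤ 82.41)
                = 1 - F(82.41)
                = 1 - 0.974715
                = 0.025285

So there's approximately a 2.5% chance that X exceeds 82.41.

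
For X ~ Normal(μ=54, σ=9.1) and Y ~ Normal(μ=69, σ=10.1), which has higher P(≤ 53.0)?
X has higher probability (P(X ≤ 53.0) = 0.4562 > P(Y ≤ 53.0) = 0.0566)

Compute P(≤ 53.0) for each distribution:

X ~ Normal(μ=54, σ=9.1):
P(X ≤ 53.0) = 0.4562

Y ~ Normal(μ=69, σ=10.1):
P(Y ≤ 53.0) = 0.0566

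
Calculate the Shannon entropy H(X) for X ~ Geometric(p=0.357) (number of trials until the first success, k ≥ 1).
1.8254 nats

We have X ~ Geometric(p=0.357) (number of trials until the first success, k ≥ 1).

The Shannon entropy measures the uncertainty or information content of the distribution.

For a Geometric distribution with p=0.357 (number of trials until the first success, k ≥ 1):
H(X) = 1.8254 nats

(In bits, this would be 2.6335 bits.)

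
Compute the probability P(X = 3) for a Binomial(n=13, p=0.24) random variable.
0.254177

We have X ~ Binomial(n=13, p=0.24).

For a Binomial distribution, the PMF gives us the probability of each outcome.

Using the PMF formula:
P(X = 3) = 0.254177

Rounded to 4 decimal places: 0.2542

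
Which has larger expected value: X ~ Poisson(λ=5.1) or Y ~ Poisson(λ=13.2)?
Y has larger mean (13.2000 > 5.1000)

Compute the expected value for each distribution:

X ~ Poisson(λ=5.1):
E[X] = 5.1000

Y ~ Poisson(λ=13.2):
E[Y] = 13.2000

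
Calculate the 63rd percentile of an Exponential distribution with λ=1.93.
0.5152

We have X ~ Exponential(λ=1.93).

We want to find x such that P(X ≤ x) = 0.63.

This is the 63rd percentile, which means 63% of values fall below this point.

Using the inverse CDF (quantile function):
x = F⁻¹(0.63) = 0.5152

Verification: P(X ≤ 0.5152) = 0.63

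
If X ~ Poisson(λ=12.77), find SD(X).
3.5735

We have X ~ Poisson(λ=12.77).

For a Poisson distribution with λ=12.77:
σ = √Var(X) = 3.5735

The standard deviation is the square root of the variance.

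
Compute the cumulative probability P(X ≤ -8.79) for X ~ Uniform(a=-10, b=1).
0.110000

We have X ~ Uniform(a=-10, b=1).

The CDF gives us P(X ≤ k).

Using the CDF:
P(X ≤ -8.79) = 0.110000

This means there's approximately a 11.0% chance that X is at most -8.79.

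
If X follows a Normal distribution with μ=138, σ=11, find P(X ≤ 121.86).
0.071151

We have X ~ Normal(μ=138, σ=11).

The CDF gives us P(X ≤ k).

Using the CDF:
P(X ≤ 121.86) = 0.071151

This means there's approximately a 7.1% chance that X is at most 121.86.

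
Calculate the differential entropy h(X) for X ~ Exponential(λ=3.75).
-0.3218 nats

We have X ~ Exponential(λ=3.75).

The differential entropy measures the uncertainty or information content of the distribution.

For an Exponential distribution with λ=3.75:
h(X) = -0.3218 nats

(In bits, this would be -0.4642 bits.)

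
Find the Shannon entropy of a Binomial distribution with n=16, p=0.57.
2.1013 nats

We have X ~ Binomial(n=16, p=0.57).

The Shannon entropy measures the uncertainty or information content of the distribution.

For a Binomial distribution with n=16, p=0.57:
H(X) = 2.1013 nats

(In bits, this would be 3.0316 bits.)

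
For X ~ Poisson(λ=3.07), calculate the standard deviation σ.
1.7521

We have X ~ Poisson(λ=3.07).

For a Poisson distribution with λ=3.07:
σ = √Var(X) = 1.7521

The standard deviation is the square root of the variance.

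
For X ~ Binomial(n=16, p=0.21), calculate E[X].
3.3600

We have X ~ Binomial(n=16, p=0.21).

For a Binomial distribution with n=16, p=0.21:
E[X] = 3.3600

This is the expected (average) value of X.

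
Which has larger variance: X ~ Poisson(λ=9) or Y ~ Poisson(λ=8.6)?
X has larger variance (9.0000 > 8.6000)

Compute the variance for each distribution:

X ~ Poisson(λ=9):
Var(X) = 9.0000

Y ~ Poisson(λ=8.6):
Var(Y) = 8.6000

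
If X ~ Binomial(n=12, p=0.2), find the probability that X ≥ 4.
0.205431

We have X ~ Binomial(n=12, p=0.2).

For discrete distributions, P(X ≥ 4) = 1 - P(X ≤ 3).

P(X ≤ 3) = 0.794569
P(X ≥ 4) = 1 - 0.794569 = 0.205431

So there's approximately a 20.5% chance that X is at least 4.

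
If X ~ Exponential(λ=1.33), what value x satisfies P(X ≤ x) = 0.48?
0.4917

We have X ~ Exponential(λ=1.33).

We want to find x such that P(X ≤ x) = 0.48.

This is the 48th percentile, which means 48% of values fall below this point.

Using the inverse CDF (quantile function):
x = F⁻¹(0.48) = 0.4917

Verification: P(X ≤ 0.4917) = 0.48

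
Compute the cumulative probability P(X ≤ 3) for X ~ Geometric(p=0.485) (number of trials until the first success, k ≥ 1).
0.863409

We have X ~ Geometric(p=0.485) (number of trials until the first success, k ≥ 1).

The CDF gives us P(X ≤ k).

Using the CDF:
P(X ≤ 3) = 0.863409

This means there's approximately a 86.3% chance that X is at most 3.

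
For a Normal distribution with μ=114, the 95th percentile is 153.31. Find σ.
σ = 23.8988

For X ~ Normal(μ, σ), the p-th percentile satisfies x = μ + z_p × σ,
where z_p = Φ⁻¹(p) is the standard normal quantile.

Step 1: z_{0.95} = Φ⁻¹(0.95) = 1.6449

Step 2: Solve for σ:
153.31 = 114 + 1.6449 × σ
σ = (153.31 - 114) / 1.6449
σ = 39.31 / 1.6449
σ = 23.8988

Verification: μ + z × σ = 114 + 1.6449 × 23.8988 = 153.31 ✓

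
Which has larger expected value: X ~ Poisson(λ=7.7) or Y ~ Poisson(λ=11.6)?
Y has larger mean (11.6000 > 7.7000)

Compute the expected value for each distribution:

X ~ Poisson(λ=7.7):
E[X] = 7.7000

Y ~ Poisson(λ=11.6):
E[Y] = 11.6000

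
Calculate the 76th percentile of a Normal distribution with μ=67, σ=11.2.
74.9106

We have X ~ Normal(μ=67, σ=11.2).

We want to find x such that P(X ≤ x) = 0.76.

This is the 76th percentile, which means 76% of values fall below this point.

Using the inverse CDF (quantile function):
x = F⁻¹(0.76) = 74.9106

Verification: P(X ≤ 74.9106) = 0.76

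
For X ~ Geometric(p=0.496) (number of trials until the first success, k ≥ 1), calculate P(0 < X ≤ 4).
0.935476

We have X ~ Geometric(p=0.496) (number of trials until the first success, k ≥ 1).

To find P(0 < X ≤ 4), we use:
P(0 < X ≤ 4) = P(X ≤ 4) - P(X ≤ 0)
                 = F(4) - F(0)
                 = 0.935476 - 0.000000
                 = 0.935476

So there's approximately a 93.5% chance that X falls in this range.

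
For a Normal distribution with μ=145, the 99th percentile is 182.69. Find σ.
σ = 16.2014

For X ~ Normal(μ, σ), the p-th percentile satisfies x = μ + z_p × σ,
where z_p = Φ⁻¹(p) is the standard normal quantile.

Step 1: z_{0.99} = Φ⁻¹(0.99) = 2.3263

Step 2: Solve for σ:
182.69 = 145 + 2.3263 × σ
σ = (182.69 - 145) / 2.3263
σ = 37.69 / 2.3263
σ = 16.2014

Verification: μ + z × σ = 145 + 2.3263 × 16.2014 = 182.69 ✓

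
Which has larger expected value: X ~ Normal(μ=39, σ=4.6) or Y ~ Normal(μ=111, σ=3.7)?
Y has larger mean (111.0000 > 39.0000)

Compute the expected value for each distribution:

X ~ Normal(μ=39, σ=4.6):
E[X] = 39.0000

Y ~ Normal(μ=111, σ=3.7):
E[Y] = 111.0000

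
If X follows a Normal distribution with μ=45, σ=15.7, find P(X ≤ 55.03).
0.738541

We have X ~ Normal(μ=45, σ=15.7).

The CDF gives us P(X ≤ k).

Using the CDF:
P(X ≤ 55.03) = 0.738541

This means there's approximately a 73.9% chance that X is at most 55.03.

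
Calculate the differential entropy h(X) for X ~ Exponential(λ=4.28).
-0.4540 nats

We have X ~ Exponential(λ=4.28).

The differential entropy measures the uncertainty or information content of the distribution.

For an Exponential distribution with λ=4.28:
h(X) = -0.4540 nats

(In bits, this would be -0.6549 bits.)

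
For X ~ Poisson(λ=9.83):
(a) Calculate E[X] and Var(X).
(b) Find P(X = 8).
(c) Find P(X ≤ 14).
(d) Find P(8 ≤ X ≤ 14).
(a) E[X] = 9.8300, Var(X) = 9.8300
(b) P(X = 8) = 0.116357
(c) P(X ≤ 14) = 0.925095
(d) P(8 ≤ X ≤ 14) = 0.689169

We have X ~ Poisson(λ=9.83).

(a) Moments:
E[X] = 9.8300
Var(X) = 9.8300
σ = √Var(X) = 3.1353

(b) Point probability using PMF:
P(X = 8) = 0.116357

(c) Cumulative probability using CDF:
P(X ≤ 14) = F(14) = 0.925095

(d) Range probability:
P(8 ≤ X ≤ 14) = P(X ≤ 14) - P(X ≤ 7)
                   = F(14) - F(7)
                   = 0.925095 - 0.235926
                   = 0.689169

This means approximately 68.9% of outcomes fall in the interval [8, 14].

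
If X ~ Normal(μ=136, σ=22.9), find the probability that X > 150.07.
0.269472

We have X ~ Normal(μ=136, σ=22.9).

P(X > 150.07) = 1 - P(X ≤ 150.07)
                = 1 - F(150.07)
                = 1 - 0.730528
                = 0.269472

So there's approximately a 26.9% chance that X exceeds 150.07.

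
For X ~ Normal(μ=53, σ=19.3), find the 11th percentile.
29.3280

We have X ~ Normal(μ=53, σ=19.3).

We want to find x such that P(X ≤ x) = 0.11.

This is the 11th percentile, which means 11% of values fall below this point.

Using the inverse CDF (quantile function):
x = F⁻¹(0.11) = 29.3280

Verification: P(X ≤ 29.3280) = 0.11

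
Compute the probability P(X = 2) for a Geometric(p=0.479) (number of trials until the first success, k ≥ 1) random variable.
0.249559

We have X ~ Geometric(p=0.479) (number of trials until the first success, k ≥ 1).

For a Geometric distribution, the PMF gives us the probability of each outcome.

Using the PMF formula:
P(X = 2) = 0.249559

Rounded to 4 decimal places: 0.2496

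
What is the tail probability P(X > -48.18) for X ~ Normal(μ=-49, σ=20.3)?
0.483889

We have X ~ Normal(μ=-49, σ=20.3).

P(X > -48.18) = 1 - P(X ≤ -48.18)
                = 1 - F(-48.18)
                = 1 - 0.516111
                = 0.483889

So there's approximately a 48.4% chance that X exceeds -48.18.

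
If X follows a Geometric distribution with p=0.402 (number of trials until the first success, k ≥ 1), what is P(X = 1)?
0.402000

We have X ~ Geometric(p=0.402) (number of trials until the first success, k ≥ 1).

For a Geometric distribution, the PMF gives us the probability of each outcome.

Using the PMF formula:
P(X = 1) = 0.402000

Rounded to 4 decimal places: 0.4020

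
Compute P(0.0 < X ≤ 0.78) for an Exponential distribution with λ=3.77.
0.947166

We have X ~ Exponential(λ=3.77).

To find P(0.0 < X ≤ 0.78), we use:
P(0.0 < X ≤ 0.78) = P(X ≤ 0.78) - P(X ≤ 0.0)
                 = F(0.78) - F(0.0)
                 = 0.947166 - 0.000000
                 = 0.947166

So there's approximately a 94.7% chance that X falls in this range.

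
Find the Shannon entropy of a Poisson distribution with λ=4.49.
2.1479 nats

We have X ~ Poisson(λ=4.49).

The Shannon entropy measures the uncertainty or information content of the distribution.

For a Poisson distribution with λ=4.49:
H(X) = 2.1479 nats

(In bits, this would be 3.0987 bits.)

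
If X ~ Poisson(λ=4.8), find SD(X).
2.1909

We have X ~ Poisson(λ=4.8).

For a Poisson distribution with λ=4.8:
σ = √Var(X) = 2.1909

The standard deviation is the square root of the variance.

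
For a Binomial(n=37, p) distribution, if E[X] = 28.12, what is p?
p = 0.76

For a Binomial(n, p) distribution:
E[X] = n × p

Given n = 37 and E[X] = 28.12:
28.12 = 37 × p
p = 28.12 / 37 = 0.76

Verification: Binomial(37, 0.76) has E[X] = 28.12 ✓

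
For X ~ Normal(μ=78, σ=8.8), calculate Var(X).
77.4400

We have X ~ Normal(μ=78, σ=8.8).

For a Normal distribution with μ=78, σ=8.8:
Var(X) = 77.4400

The variance measures the spread of the distribution around the mean.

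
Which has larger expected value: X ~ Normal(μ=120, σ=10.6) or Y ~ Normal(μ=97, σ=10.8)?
X has larger mean (120.0000 > 97.0000)

Compute the expected value for each distribution:

X ~ Normal(μ=120, σ=10.6):
E[X] = 120.0000

Y ~ Normal(μ=97, σ=10.8):
E[Y] = 97.0000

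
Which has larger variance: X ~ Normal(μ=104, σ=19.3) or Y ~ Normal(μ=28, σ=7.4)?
X has larger variance (372.4900 > 54.7600)

Compute the variance for each distribution:

X ~ Normal(μ=104, σ=19.3):
Var(X) = 372.4900

Y ~ Normal(μ=28, σ=7.4):
Var(Y) = 54.7600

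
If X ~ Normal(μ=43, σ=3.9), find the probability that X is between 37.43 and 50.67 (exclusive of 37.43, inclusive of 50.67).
0.898773

We have X ~ Normal(μ=43, σ=3.9).

To find P(37.43 < X ≤ 50.67), we use:
P(37.43 < X ≤ 50.67) = P(X ≤ 50.67) - P(X ≤ 37.43)
                 = F(50.67) - F(37.43)
                 = 0.975389 - 0.076616
                 = 0.898773

So there's approximately a 89.9% chance that X falls in this range.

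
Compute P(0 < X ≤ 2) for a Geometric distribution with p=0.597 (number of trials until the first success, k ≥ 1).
0.837591

We have X ~ Geometric(p=0.597) (number of trials until the first success, k ≥ 1).

To find P(0 < X ≤ 2), we use:
P(0 < X ≤ 2) = P(X ≤ 2) - P(X ≤ 0)
                 = F(2) - F(0)
                 = 0.837591 - 0.000000
                 = 0.837591

So there's approximately a 83.8% chance that X falls in this range.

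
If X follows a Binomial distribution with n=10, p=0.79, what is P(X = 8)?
0.301070

We have X ~ Binomial(n=10, p=0.79).

For a Binomial distribution, the PMF gives us the probability of each outcome.

Using the PMF formula:
P(X = 8) = 0.301070

Rounded to 4 decimal places: 0.3011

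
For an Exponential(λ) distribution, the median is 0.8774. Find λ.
λ = 0.7900

For X ~ Exponential(λ), the CDF is F(x) = 1 - e^(-λx).
The median m satisfies F(m) = 0.5:
1 - e^(-λm) = 0.5
e^(-λm) = 0.5
λm = ln(2)
m = ln(2) / λ

Given m = 0.8774:
λ = ln(2) / 0.8774 = 0.693147 / 0.8774 = 0.7900

Verification: ln(2) / 0.7900 = 0.8774 ✓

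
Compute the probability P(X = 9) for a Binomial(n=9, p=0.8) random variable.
0.134218

We have X ~ Binomial(n=9, p=0.8).

For a Binomial distribution, the PMF gives us the probability of each outcome.

Using the PMF formula:
P(X = 9) = 0.134218

Rounded to 4 decimal places: 0.1342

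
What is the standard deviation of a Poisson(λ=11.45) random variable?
3.3838

We have X ~ Poisson(λ=11.45).

For a Poisson distribution with λ=11.45:
σ = √Var(X) = 3.3838

The standard deviation is the square root of the variance.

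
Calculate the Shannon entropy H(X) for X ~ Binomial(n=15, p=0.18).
1.7932 nats

We have X ~ Binomial(n=15, p=0.18).

The Shannon entropy measures the uncertainty or information content of the distribution.

For a Binomial distribution with n=15, p=0.18:
H(X) = 1.7932 nats

(In bits, this would be 2.5871 bits.)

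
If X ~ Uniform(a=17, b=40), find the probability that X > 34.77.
0.227391

We have X ~ Uniform(a=17, b=40).

P(X > 34.77) = 1 - P(X ≤ 34.77)
                = 1 - F(34.77)
                = 1 - 0.772609
                = 0.227391

So there's approximately a 22.7% chance that X exceeds 34.77.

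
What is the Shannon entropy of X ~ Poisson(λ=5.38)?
2.2426 nats

We have X ~ Poisson(λ=5.38).

The Shannon entropy measures the uncertainty or information content of the distribution.

For a Poisson distribution with λ=5.38:
H(X) = 2.2426 nats

(In bits, this would be 3.2354 bits.)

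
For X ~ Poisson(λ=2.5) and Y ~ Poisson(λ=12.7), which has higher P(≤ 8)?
X has higher probability (P(X ≤ 8) = 0.9989 > P(Y ≤ 8) = 0.1143)

Compute P(≤ 8) for each distribution:

X ~ Poisson(λ=2.5):
P(X ≤ 8) = 0.9989

Y ~ Poisson(λ=12.7):
P(Y ≤ 8) = 0.1143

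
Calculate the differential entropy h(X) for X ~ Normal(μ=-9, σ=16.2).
4.2039 nats

We have X ~ Normal(μ=-9, σ=16.2).

The differential entropy measures the uncertainty or information content of the distribution.

For a Normal distribution with μ=-9, σ=16.2:
h(X) = 4.2039 nats

(In bits, this would be 6.0650 bits.)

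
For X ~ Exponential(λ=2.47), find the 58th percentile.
0.3512

We have X ~ Exponential(λ=2.47).

We want to find x such that P(X ≤ x) = 0.58.

This is the 58th percentile, which means 58% of values fall below this point.

Using the inverse CDF (quantile function):
x = F⁻¹(0.58) = 0.3512

Verification: P(X ≤ 0.3512) = 0.58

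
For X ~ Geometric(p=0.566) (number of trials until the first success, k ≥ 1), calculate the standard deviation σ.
1.1639

We have X ~ Geometric(p=0.566) (number of trials until the first success, k ≥ 1).

For a Geometric distribution with p=0.566 (number of trials until the first success, k ≥ 1):
σ = √Var(X) = 1.1639

The standard deviation is the square root of the variance.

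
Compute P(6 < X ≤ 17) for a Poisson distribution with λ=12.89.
0.868806

We have X ~ Poisson(λ=12.89).

To find P(6 < X ≤ 17), we use:
P(6 < X ≤ 17) = P(X ≤ 17) - P(X ≤ 6)
                 = F(17) - F(6)
                 = 0.896409 - 0.027604
                 = 0.868806

So there's approximately a 86.9% chance that X falls in this range.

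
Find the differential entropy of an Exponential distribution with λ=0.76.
1.2744 nats

We have X ~ Exponential(λ=0.76).

The differential entropy measures the uncertainty or information content of the distribution.

For an Exponential distribution with λ=0.76:
h(X) = 1.2744 nats

(In bits, this would be 1.8386 bits.)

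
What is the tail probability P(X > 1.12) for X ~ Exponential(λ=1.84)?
0.127352

We have X ~ Exponential(λ=1.84).

P(X > 1.12) = 1 - P(X ≤ 1.12)
                = 1 - F(1.12)
                = 1 - 0.872648
                = 0.127352

So there's approximately a 12.7% chance that X exceeds 1.12.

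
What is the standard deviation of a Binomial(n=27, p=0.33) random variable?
2.4433

We have X ~ Binomial(n=27, p=0.33).

For a Binomial distribution with n=27, p=0.33:
σ = √Var(X) = 2.4433

The standard deviation is the square root of the variance.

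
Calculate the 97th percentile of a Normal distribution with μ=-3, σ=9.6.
15.0556

We have X ~ Normal(μ=-3, σ=9.6).

We want to find x such that P(X ≤ x) = 0.97.

This is the 97th percentile, which means 97% of values fall below this point.

Using the inverse CDF (quantile function):
x = F⁻¹(0.97) = 15.0556

Verification: P(X ≤ 15.0556) = 0.97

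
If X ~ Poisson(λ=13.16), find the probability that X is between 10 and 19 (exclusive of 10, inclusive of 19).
0.714626

We have X ~ Poisson(λ=13.16).

To find P(10 < X ≤ 19), we use:
P(10 < X ≤ 19) = P(X ≤ 19) - P(X ≤ 10)
                 = F(19) - F(10)
                 = 0.952823 - 0.238197
                 = 0.714626

So there's approximately a 71.5% chance that X falls in this range.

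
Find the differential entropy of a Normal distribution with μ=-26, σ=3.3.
2.6129 nats

We have X ~ Normal(μ=-26, σ=3.3).

The differential entropy measures the uncertainty or information content of the distribution.

For a Normal distribution with μ=-26, σ=3.3:
h(X) = 2.6129 nats

(In bits, this would be 3.7696 bits.)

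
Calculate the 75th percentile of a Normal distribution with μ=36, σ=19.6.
49.2200

We have X ~ Normal(μ=36, σ=19.6).

We want to find x such that P(X ≤ x) = 0.75.

This is the 75th percentile, which means 75% of values fall below this point.

Using the inverse CDF (quantile function):
x = F⁻¹(0.75) = 49.2200

Verification: P(X ≤ 49.2200) = 0.75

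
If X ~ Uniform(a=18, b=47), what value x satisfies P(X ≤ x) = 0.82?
41.7800

We have X ~ Uniform(a=18, b=47).

We want to find x such that P(X ≤ x) = 0.82.

This is the 82nd percentile, which means 82% of values fall below this point.

Using the inverse CDF (quantile function):
x = F⁻¹(0.82) = 41.7800

Verification: P(X ≤ 41.7800) = 0.82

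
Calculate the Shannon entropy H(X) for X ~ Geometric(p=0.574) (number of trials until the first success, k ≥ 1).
1.1884 nats

We have X ~ Geometric(p=0.574) (number of trials until the first success, k ≥ 1).

The Shannon entropy measures the uncertainty or information content of the distribution.

For a Geometric distribution with p=0.574 (number of trials until the first success, k ≥ 1):
H(X) = 1.1884 nats

(In bits, this would be 1.7145 bits.)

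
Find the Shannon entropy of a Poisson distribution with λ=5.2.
2.2249 nats

We have X ~ Poisson(λ=5.2).

The Shannon entropy measures the uncertainty or information content of the distribution.

For a Poisson distribution with λ=5.2:
H(X) = 2.2249 nats

(In bits, this would be 3.2098 bits.)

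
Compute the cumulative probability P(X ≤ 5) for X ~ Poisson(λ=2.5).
0.957979

We have X ~ Poisson(λ=2.5).

The CDF gives us P(X ≤ k).

Using the CDF:
P(X ≤ 5) = 0.957979

This means there's approximately a 95.8% chance that X is at most 5.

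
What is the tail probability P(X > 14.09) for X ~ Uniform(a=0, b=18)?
0.217222

We have X ~ Uniform(a=0, b=18).

P(X > 14.09) = 1 - P(X ≤ 14.09)
                = 1 - F(14.09)
                = 1 - 0.782778
                = 0.217222

So there's approximately a 21.7% chance that X exceeds 14.09.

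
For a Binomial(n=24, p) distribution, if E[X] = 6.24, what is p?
p = 0.26

For a Binomial(n, p) distribution:
E[X] = n × p

Given n = 24 and E[X] = 6.24:
6.24 = 24 × p
p = 6.24 / 24 = 0.26

Verification: Binomial(24, 0.26) has E[X] = 6.24 ✓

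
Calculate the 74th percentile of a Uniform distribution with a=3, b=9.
7.4400

We have X ~ Uniform(a=3, b=9).

We want to find x such that P(X ≤ x) = 0.74.

This is the 74th percentile, which means 74% of values fall below this point.

Using the inverse CDF (quantile function):
x = F⁻¹(0.74) = 7.4400

Verification: P(X ≤ 7.4400) = 0.74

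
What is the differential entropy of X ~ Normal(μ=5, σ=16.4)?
4.2162 nats

We have X ~ Normal(μ=5, σ=16.4).

The differential entropy measures the uncertainty or information content of the distribution.

For a Normal distribution with μ=5, σ=16.4:
h(X) = 4.2162 nats

(In bits, this would be 6.0827 bits.)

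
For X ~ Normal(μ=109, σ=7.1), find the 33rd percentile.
105.8766

We have X ~ Normal(μ=109, σ=7.1).

We want to find x such that P(X ≤ x) = 0.33.

This is the 33rd percentile, which means 33% of values fall below this point.

Using the inverse CDF (quantile function):
x = F⁻¹(0.33) = 105.8766

Verification: P(X ≤ 105.8766) = 0.33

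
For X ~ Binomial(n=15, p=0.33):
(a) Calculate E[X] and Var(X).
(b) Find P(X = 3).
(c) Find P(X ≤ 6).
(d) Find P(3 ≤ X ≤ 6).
(a) E[X] = 4.9500, Var(X) = 3.3165
(b) P(X = 3) = 0.133798
(c) P(X ≤ 6) = 0.804917
(d) P(3 ≤ X ≤ 6) = 0.721584

We have X ~ Binomial(n=15, p=0.33).

(a) Moments:
E[X] = 4.9500
Var(X) = 3.3165
σ = √Var(X) = 1.8211

(b) Point probability using PMF:
P(X = 3) = 0.133798

(c) Cumulative probability using CDF:
P(X ≤ 6) = F(6) = 0.804917

(d) Range probability:
P(3 ≤ X ≤ 6) = P(X ≤ 6) - P(X ≤ 2)
                   = F(6) - F(2)
                   = 0.804917 - 0.083332
                   = 0.721584

This means approximately 72.2% of outcomes fall in the interval [3, 6].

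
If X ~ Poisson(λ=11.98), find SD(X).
3.4612

We have X ~ Poisson(λ=11.98).

For a Poisson distribution with λ=11.98:
σ = √Var(X) = 3.4612

The standard deviation is the square root of the variance.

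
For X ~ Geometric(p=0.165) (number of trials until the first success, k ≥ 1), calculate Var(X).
30.6703

We have X ~ Geometric(p=0.165) (number of trials until the first success, k ≥ 1).

For a Geometric distribution with p=0.165 (number of trials until the first success, k ≥ 1):
Var(X) = 30.6703

The variance measures the spread of the distribution around the mean.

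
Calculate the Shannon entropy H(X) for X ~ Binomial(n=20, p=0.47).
2.2216 nats

We have X ~ Binomial(n=20, p=0.47).

The Shannon entropy measures the uncertainty or information content of the distribution.

For a Binomial distribution with n=20, p=0.47:
H(X) = 2.2216 nats

(In bits, this would be 3.2050 bits.)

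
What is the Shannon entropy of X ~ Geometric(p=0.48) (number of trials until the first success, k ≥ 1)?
1.4424 nats

We have X ~ Geometric(p=0.48) (number of trials until the first success, k ≥ 1).

The Shannon entropy measures the uncertainty or information content of the distribution.

For a Geometric distribution with p=0.48 (number of trials until the first success, k ≥ 1):
H(X) = 1.4424 nats

(In bits, this would be 2.0809 bits.)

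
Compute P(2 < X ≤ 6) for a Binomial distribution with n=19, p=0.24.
0.720484

We have X ~ Binomial(n=19, p=0.24).

To find P(2 < X ≤ 6), we use:
P(2 < X ≤ 6) = P(X ≤ 6) - P(X ≤ 2)
                 = F(6) - F(2)
                 = 0.851288 - 0.130804
                 = 0.720484

So there's approximately a 72.0% chance that X falls in this range.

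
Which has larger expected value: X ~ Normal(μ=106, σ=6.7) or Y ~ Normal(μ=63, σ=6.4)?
X has larger mean (106.0000 > 63.0000)

Compute the expected value for each distribution:

X ~ Normal(μ=106, σ=6.7):
E[X] = 106.0000

Y ~ Normal(μ=63, σ=6.4):
E[Y] = 63.0000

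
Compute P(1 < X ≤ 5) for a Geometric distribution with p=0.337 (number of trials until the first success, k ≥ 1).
0.534895

We have X ~ Geometric(p=0.337) (number of trials until the first success, k ≥ 1).

To find P(1 < X ≤ 5), we use:
P(1 < X ≤ 5) = P(X ≤ 5) - P(X ≤ 1)
                 = F(5) - F(1)
                 = 0.871895 - 0.337000
                 = 0.534895

So there's approximately a 53.5% chance that X falls in this range.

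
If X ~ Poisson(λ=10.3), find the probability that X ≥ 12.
0.337805

We have X ~ Poisson(λ=10.3).

For discrete distributions, P(X ≥ 12) = 1 - P(X ≤ 11).

P(X ≤ 11) = 0.662195
P(X ≥ 12) = 1 - 0.662195 = 0.337805

So there's approximately a 33.8% chance that X is at least 12.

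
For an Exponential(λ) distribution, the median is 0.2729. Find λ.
λ = 2.5399

For X ~ Exponential(λ), the CDF is F(x) = 1 - e^(-λx).
The median m satisfies F(m) = 0.5:
1 - e^(-λm) = 0.5
e^(-λm) = 0.5
λm = ln(2)
m = ln(2) / λ

Given m = 0.2729:
λ = ln(2) / 0.2729 = 0.693147 / 0.2729 = 2.5399

Verification: ln(2) / 2.5399 = 0.2729 ✓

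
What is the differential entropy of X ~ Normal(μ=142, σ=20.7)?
4.4491 nats

We have X ~ Normal(μ=142, σ=20.7).

The differential entropy measures the uncertainty or information content of the distribution.

For a Normal distribution with μ=142, σ=20.7:
h(X) = 4.4491 nats

(In bits, this would be 6.4187 bits.)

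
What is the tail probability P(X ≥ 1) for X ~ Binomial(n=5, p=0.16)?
0.581788

We have X ~ Binomial(n=5, p=0.16).

For discrete distributions, P(X ≥ 1) = 1 - P(X ≤ 0).

P(X ≤ 0) = 0.418212
P(X ≥ 1) = 1 - 0.418212 = 0.581788

So there's approximately a 58.2% chance that X is at least 1.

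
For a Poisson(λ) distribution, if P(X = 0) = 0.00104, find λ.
λ = 6.8685

For a Poisson(λ) distribution, the PMF at 0 is:
P(X = 0) = λ^0 e^(-λ) / 0! = e^(-λ)

Given P(X = 0) = 0.00104:
e^(-λ) = 0.00104
-λ = ln(0.00104)
λ = -ln(0.00104) = 6.8685

Verification: e^(-6.8685) = 0.00104 ✓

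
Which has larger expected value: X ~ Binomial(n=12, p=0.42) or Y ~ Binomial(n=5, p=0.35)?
X has larger mean (5.0400 > 1.7500)

Compute the expected value for each distribution:

X ~ Binomial(n=12, p=0.42):
E[X] = 5.0400

Y ~ Binomial(n=5, p=0.35):
E[Y] = 1.7500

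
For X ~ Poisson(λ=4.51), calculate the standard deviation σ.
2.1237

We have X ~ Poisson(λ=4.51).

For a Poisson distribution with λ=4.51:
σ = √Var(X) = 2.1237

The standard deviation is the square root of the variance.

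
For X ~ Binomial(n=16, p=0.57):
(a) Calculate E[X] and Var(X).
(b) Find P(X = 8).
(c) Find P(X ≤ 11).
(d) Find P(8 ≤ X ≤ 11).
(a) E[X] = 9.1200, Var(X) = 3.9216
(b) P(X = 8) = 0.167620
(c) P(X ≤ 11) = 0.886858
(d) P(8 ≤ X ≤ 11) = 0.680902

We have X ~ Binomial(n=16, p=0.57).

(a) Moments:
E[X] = 9.1200
Var(X) = 3.9216
σ = √Var(X) = 1.9803

(b) Point probability using PMF:
P(X = 8) = 0.167620

(c) Cumulative probability using CDF:
P(X ≤ 11) = F(11) = 0.886858

(d) Range probability:
P(8 ≤ X ≤ 11) = P(X ≤ 11) - P(X ≤ 7)
                   = F(11) - F(7)
                   = 0.886858 - 0.205956
                   = 0.680902

This means approximately 68.1% of outcomes fall in the interval [8, 11].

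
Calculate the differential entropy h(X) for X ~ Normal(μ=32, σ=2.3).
2.2518 nats

We have X ~ Normal(μ=32, σ=2.3).

The differential entropy measures the uncertainty or information content of the distribution.

For a Normal distribution with μ=32, σ=2.3:
h(X) = 2.2518 nats

(In bits, this would be 3.2487 bits.)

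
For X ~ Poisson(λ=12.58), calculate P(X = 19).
0.022152

We have X ~ Poisson(λ=12.58).

For a Poisson distribution, the PMF gives us the probability of each outcome.

Using the PMF formula:
P(X = 19) = 0.022152

Rounded to 4 decimal places: 0.0222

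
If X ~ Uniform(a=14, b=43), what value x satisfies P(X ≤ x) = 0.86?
38.9400

We have X ~ Uniform(a=14, b=43).

We want to find x such that P(X ≤ x) = 0.86.

This is the 86th percentile, which means 86% of values fall below this point.

Using the inverse CDF (quantile function):
x = F⁻¹(0.86) = 38.9400

Verification: P(X ≤ 38.9400) = 0.86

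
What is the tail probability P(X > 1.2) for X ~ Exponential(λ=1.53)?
0.159454

We have X ~ Exponential(λ=1.53).

P(X > 1.2) = 1 - P(X ≤ 1.2)
                = 1 - F(1.2)
                = 1 - 0.840546
                = 0.159454

So there's approximately a 15.9% chance that X exceeds 1.2.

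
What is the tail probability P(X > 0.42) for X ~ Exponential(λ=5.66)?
0.092810

We have X ~ Exponential(λ=5.66).

P(X > 0.42) = 1 - P(X ≤ 0.42)
                = 1 - F(0.42)
                = 1 - 0.907190
                = 0.092810

So there's approximately a 9.3% chance that X exceeds 0.42.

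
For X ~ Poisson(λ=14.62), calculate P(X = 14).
0.104585

We have X ~ Poisson(λ=14.62).

For a Poisson distribution, the PMF gives us the probability of each outcome.

Using the PMF formula:
P(X = 14) = 0.104585

Rounded to 4 decimal places: 0.1046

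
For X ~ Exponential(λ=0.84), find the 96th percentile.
3.8320

We have X ~ Exponential(λ=0.84).

We want to find x such that P(X ≤ x) = 0.96.

This is the 96th percentile, which means 96% of values fall below this point.

Using the inverse CDF (quantile function):
x = F⁻¹(0.96) = 3.8320

Verification: P(X ≤ 3.8320) = 0.96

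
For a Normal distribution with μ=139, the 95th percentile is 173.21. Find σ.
σ = 20.7982

For X ~ Normal(μ, σ), the p-th percentile satisfies x = μ + z_p × σ,
where z_p = Φ⁻¹(p) is the standard normal quantile.

Step 1: z_{0.95} = Φ⁻¹(0.95) = 1.6449

Step 2: Solve for σ:
173.21 = 139 + 1.6449 × σ
σ = (173.21 - 139) / 1.6449
σ = 34.21 / 1.6449
σ = 20.7982

Verification: μ + z × σ = 139 + 1.6449 × 20.7982 = 173.21 ✓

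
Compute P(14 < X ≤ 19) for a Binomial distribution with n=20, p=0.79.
0.761337

We have X ~ Binomial(n=20, p=0.79).

To find P(14 < X ≤ 19), we use:
P(14 < X ≤ 19) = P(X ≤ 19) - P(X ≤ 14)
                 = F(19) - F(14)
                 = 0.991035 - 0.229698
                 = 0.761337

So there's approximately a 76.1% chance that X falls in this range.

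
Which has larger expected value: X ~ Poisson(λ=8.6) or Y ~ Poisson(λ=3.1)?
X has larger mean (8.6000 > 3.1000)

Compute the expected value for each distribution:

X ~ Poisson(λ=8.6):
E[X] = 8.6000

Y ~ Poisson(λ=3.1):
E[Y] = 3.1000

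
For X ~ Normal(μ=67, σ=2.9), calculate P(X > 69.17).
0.227147

We have X ~ Normal(μ=67, σ=2.9).

P(X > 69.17) = 1 - P(X ≤ 69.17)
                = 1 - F(69.17)
                = 1 - 0.772853
                = 0.227147

So there's approximately a 22.7% chance that X exceeds 69.17.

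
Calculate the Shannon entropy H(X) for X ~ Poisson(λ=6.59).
2.3478 nats

We have X ~ Poisson(λ=6.59).

The Shannon entropy measures the uncertainty or information content of the distribution.

For a Poisson distribution with λ=6.59:
H(X) = 2.3478 nats

(In bits, this would be 3.3871 bits.)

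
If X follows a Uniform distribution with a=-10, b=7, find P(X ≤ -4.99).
0.294706

We have X ~ Uniform(a=-10, b=7).

The CDF gives us P(X ≤ k).

Using the CDF:
P(X ≤ -4.99) = 0.294706

This means there's approximately a 29.5% chance that X is at most -4.99.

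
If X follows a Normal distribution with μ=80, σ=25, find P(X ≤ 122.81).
0.956589

We have X ~ Normal(μ=80, σ=25).

The CDF gives us P(X ≤ k).

Using the CDF:
P(X ≤ 122.81) = 0.956589

This means there's approximately a 95.7% chance that X is at most 122.81.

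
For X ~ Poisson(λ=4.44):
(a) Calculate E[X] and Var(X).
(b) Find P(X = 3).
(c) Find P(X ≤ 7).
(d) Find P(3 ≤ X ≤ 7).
(a) E[X] = 4.4400, Var(X) = 4.4400
(b) P(X = 3) = 0.172080
(c) P(X ≤ 7) = 0.918273
(d) P(3 ≤ X ≤ 7) = 0.737833

We have X ~ Poisson(λ=4.44).

(a) Moments:
E[X] = 4.4400
Var(X) = 4.4400
σ = √Var(X) = 2.1071

(b) Point probability using PMF:
P(X = 3) = 0.172080

(c) Cumulative probability using CDF:
P(X ≤ 7) = F(7) = 0.918273

(d) Range probability:
P(3 ≤ X ≤ 7) = P(X ≤ 7) - P(X ≤ 2)
                   = F(7) - F(2)
                   = 0.918273 - 0.180440
                   = 0.737833

This means approximately 73.8% of outcomes fall in the interval [3, 7].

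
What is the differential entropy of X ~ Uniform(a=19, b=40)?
3.0445 nats

We have X ~ Uniform(a=19, b=40).

The differential entropy measures the uncertainty or information content of the distribution.

For a Uniform distribution with a=19, b=40:
h(X) = 3.0445 nats

(In bits, this would be 4.3923 bits.)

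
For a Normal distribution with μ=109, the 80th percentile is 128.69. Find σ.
σ = 23.3953

For X ~ Normal(μ, σ), the p-th percentile satisfies x = μ + z_p × σ,
where z_p = Φ⁻¹(p) is the standard normal quantile.

Step 1: z_{0.8} = Φ⁻¹(0.8) = 0.8416

Step 2: Solve for σ:
128.69 = 109 + 0.8416 × σ
σ = (128.69 - 109) / 0.8416
σ = 19.69 / 0.8416
σ = 23.3953

Verification: μ + z × σ = 109 + 0.8416 × 23.3953 = 128.69 ✓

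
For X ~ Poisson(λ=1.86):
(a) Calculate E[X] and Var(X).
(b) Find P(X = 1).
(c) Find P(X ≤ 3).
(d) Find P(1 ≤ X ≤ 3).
(a) E[X] = 1.8600, Var(X) = 1.8600
(b) P(X = 1) = 0.289551
(c) P(X ≤ 3) = 0.881461
(d) P(1 ≤ X ≤ 3) = 0.725789

We have X ~ Poisson(λ=1.86).

(a) Moments:
E[X] = 1.8600
Var(X) = 1.8600
σ = √Var(X) = 1.3638

(b) Point probability using PMF:
P(X = 1) = 0.289551

(c) Cumulative probability using CDF:
P(X ≤ 3) = F(3) = 0.881461

(d) Range probability:
P(1 ≤ X ≤ 3) = P(X ≤ 3) - P(X ≤ 0)
                   = F(3) - F(0)
                   = 0.881461 - 0.155673
                   = 0.725789

This means approximately 72.6% of outcomes fall in the interval [1, 3].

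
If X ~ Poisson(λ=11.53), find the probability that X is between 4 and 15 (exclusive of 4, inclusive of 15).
0.865868

We have X ~ Poisson(λ=11.53).

To find P(4 < X ≤ 15), we use:
P(4 < X ≤ 15) = P(X ≤ 15) - P(X ≤ 4)
                 = F(15) - F(4)
                 = 0.876395 - 0.010527
                 = 0.865868

So there's approximately a 86.6% chance that X falls in this range.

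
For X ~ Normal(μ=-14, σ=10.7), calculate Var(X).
114.4900

We have X ~ Normal(μ=-14, σ=10.7).

For a Normal distribution with μ=-14, σ=10.7:
Var(X) = 114.4900

The variance measures the spread of the distribution around the mean.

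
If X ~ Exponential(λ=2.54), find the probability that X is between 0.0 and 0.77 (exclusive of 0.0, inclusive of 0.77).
0.858549

We have X ~ Exponential(λ=2.54).

To find P(0.0 < X ≤ 0.77), we use:
P(0.0 < X ≤ 0.77) = P(X ≤ 0.77) - P(X ≤ 0.0)
                 = F(0.77) - F(0.0)
                 = 0.858549 - 0.000000
                 = 0.858549

So there's approximately a 85.9% chance that X falls in this range.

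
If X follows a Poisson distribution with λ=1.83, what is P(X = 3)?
0.163849

We have X ~ Poisson(λ=1.83).

For a Poisson distribution, the PMF gives us the probability of each outcome.

Using the PMF formula:
P(X = 3) = 0.163849

Rounded to 4 decimal places: 0.1638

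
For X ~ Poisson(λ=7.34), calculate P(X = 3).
0.042778

We have X ~ Poisson(λ=7.34).

For a Poisson distribution, the PMF gives us the probability of each outcome.

Using the PMF formula:
P(X = 3) = 0.042778

Rounded to 4 decimal places: 0.0428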